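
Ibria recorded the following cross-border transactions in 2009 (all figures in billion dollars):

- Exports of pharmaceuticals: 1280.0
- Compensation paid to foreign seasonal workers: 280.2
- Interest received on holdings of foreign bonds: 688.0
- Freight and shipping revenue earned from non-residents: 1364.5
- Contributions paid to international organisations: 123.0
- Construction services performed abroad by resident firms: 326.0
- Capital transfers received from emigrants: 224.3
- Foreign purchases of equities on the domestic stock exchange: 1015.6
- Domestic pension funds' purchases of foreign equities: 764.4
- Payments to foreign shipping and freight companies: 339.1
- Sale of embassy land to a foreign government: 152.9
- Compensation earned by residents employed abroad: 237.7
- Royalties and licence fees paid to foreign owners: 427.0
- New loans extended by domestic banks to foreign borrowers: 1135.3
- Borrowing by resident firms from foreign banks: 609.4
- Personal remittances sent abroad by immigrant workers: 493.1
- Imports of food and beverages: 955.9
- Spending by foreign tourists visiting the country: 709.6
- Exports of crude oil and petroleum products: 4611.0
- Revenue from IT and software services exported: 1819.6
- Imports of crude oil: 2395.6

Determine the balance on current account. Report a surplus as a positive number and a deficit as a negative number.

Goods: 1280.0 - 955.9 + 4611.0 - 2395.6 = 2539.5
Services: 709.6 + 1364.5 - 339.1 - 427.0 + 326.0 + 1819.6 = 3453.6
Primary income: 237.7 - 280.2 + 688.0 = 645.5
Secondary income: -493.1 - 123.0 = -616.1
Current account = 2539.5 + 3453.6 + 645.5 + (-616.1) = 6022.5
(Excluded from the current account — capital account: capital transfers received from emigrants 224.3, sale of embassy land to a foreign government 152.9; financial account: foreign purchases of equities on the domestic stock exchange 1015.6, domestic pension funds' purchases of foreign equities 764.4, new loans extended by domestic banks to foreign borrowers 1135.3, borrowing by resident firms from foreign banks 609.4.)

6022.5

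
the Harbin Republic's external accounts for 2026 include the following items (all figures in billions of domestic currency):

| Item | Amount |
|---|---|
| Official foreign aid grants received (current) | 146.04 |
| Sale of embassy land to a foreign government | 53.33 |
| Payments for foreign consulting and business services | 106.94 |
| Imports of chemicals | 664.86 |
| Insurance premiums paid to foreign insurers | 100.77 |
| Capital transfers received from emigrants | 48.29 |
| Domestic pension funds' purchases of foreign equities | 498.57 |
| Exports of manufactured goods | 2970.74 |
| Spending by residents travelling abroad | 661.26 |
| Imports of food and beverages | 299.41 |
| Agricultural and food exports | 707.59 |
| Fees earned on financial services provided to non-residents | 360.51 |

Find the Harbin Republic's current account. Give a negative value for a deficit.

2351.64

Goods: -299.41 + 707.59 + 2970.74 - 664.86 = 2714.06
Services: -661.26 - 106.94 - 100.77 + 360.51 = -508.46
Secondary income: 146.04
Current account = 2714.06 + (-508.46) + 146.04 = 2351.64
(Excluded from the current account — capital account: sale of embassy land to a foreign government 53.33, capital transfers received from emigrants 48.29; financial account: domestic pension funds' purchases of foreign equities 498.57.)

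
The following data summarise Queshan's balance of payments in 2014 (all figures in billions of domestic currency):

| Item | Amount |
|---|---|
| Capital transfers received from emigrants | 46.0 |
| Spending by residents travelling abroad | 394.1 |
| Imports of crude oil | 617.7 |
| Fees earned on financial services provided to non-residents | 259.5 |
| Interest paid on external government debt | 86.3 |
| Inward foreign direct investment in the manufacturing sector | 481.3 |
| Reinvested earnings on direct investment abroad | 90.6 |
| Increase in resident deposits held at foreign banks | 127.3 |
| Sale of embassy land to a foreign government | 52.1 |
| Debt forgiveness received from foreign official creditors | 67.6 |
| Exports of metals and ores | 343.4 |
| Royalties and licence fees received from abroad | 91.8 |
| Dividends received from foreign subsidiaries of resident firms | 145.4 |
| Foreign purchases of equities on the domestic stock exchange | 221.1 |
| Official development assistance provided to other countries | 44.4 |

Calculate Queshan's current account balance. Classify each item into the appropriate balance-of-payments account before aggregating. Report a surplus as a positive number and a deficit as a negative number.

-211.8

Goods: 343.4 - 617.7 = -274.3
Services: -394.1 + 91.8 + 259.5 = -42.8
Primary income: 145.4 + 90.6 - 86.3 = 149.7
Secondary income: -44.4
Current account = (-274.3) + (-42.8) + 149.7 + (-44.4) = -211.8
(Excluded from the current account — capital account: capital transfers received from emigrants 46.0, sale of embassy land to a foreign government 52.1, debt forgiveness received from foreign official creditors 67.6; financial account: inward foreign direct investment in the manufacturing sector 481.3, increase in resident deposits held at foreign banks 127.3, foreign purchases of equities on the domestic stock exchange 221.1.)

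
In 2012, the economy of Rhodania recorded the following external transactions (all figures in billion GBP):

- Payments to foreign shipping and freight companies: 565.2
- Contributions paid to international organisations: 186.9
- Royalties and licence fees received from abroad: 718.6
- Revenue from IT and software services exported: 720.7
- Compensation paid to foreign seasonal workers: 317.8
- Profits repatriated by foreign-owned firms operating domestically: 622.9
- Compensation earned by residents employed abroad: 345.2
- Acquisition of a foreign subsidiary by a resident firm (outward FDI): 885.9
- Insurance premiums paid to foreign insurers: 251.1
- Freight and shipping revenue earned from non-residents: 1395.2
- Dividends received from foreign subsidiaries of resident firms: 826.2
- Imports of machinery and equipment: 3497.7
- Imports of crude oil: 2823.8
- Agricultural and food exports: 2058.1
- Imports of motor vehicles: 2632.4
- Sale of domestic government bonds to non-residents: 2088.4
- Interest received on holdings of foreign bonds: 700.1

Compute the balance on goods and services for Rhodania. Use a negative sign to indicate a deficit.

-4877.6

Goods: -2823.8 - 3497.7 + 2058.1 - 2632.4 = -6895.8
Services: -251.1 + 718.6 - 565.2 + 720.7 + 1395.2 = 2018.2
Trade balance = -6895.8 + 2018.2 = -4877.6
(Excluded from the trade balance — secondary income: contributions paid to international organisations 186.9; primary income: compensation paid to foreign seasonal workers 317.8, profits repatriated by foreign-owned firms operating domestically 622.9, compensation earned by residents employed abroad 345.2, dividends received from foreign subsidiaries of resident firms 826.2, interest received on holdings of foreign bonds 700.1; financial account: acquisition of a foreign subsidiary by a resident firm (outward FDI) 885.9, sale of domestic government bonds to non-residents 2088.4.)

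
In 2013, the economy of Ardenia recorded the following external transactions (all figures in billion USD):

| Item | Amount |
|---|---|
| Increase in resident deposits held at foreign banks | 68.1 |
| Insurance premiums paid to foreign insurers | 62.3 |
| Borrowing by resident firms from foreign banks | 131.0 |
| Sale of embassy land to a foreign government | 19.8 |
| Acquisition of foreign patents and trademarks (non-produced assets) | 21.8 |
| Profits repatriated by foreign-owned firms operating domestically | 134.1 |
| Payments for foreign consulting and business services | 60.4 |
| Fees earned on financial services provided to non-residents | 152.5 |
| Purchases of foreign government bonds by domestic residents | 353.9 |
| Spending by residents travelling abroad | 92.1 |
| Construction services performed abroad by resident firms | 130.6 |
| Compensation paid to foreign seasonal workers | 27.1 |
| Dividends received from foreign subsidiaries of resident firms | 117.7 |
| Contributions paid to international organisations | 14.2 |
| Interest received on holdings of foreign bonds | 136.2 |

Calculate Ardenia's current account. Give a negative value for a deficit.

146.8

Services: 130.6 - 62.3 - 60.4 + 152.5 - 92.1 = 68.3
Primary income: -27.1 + 117.7 + 136.2 - 134.1 = 92.7
Secondary income: -14.2
Current account = 68.3 + 92.7 + (-14.2) = 146.8
(Excluded from the current account — financial account: increase in resident deposits held at foreign banks 68.1, borrowing by resident firms from foreign banks 131.0, purchases of foreign government bonds by domestic residents 353.9; capital account: sale of embassy land to a foreign government 19.8, acquisition of foreign patents and trademarks (non-produced assets) 21.8.)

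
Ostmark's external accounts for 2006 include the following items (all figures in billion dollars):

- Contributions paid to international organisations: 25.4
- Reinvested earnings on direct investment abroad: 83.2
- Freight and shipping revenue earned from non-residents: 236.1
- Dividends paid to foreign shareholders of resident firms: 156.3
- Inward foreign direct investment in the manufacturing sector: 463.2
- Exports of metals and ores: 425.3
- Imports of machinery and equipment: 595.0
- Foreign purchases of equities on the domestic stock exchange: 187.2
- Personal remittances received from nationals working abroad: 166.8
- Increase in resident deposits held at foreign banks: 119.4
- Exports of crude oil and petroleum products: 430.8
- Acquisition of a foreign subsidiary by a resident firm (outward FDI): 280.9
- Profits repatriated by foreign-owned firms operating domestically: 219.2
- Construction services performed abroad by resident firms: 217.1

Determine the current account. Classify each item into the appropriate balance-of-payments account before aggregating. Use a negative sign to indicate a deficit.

563.4

Goods: 425.3 + 430.8 - 595.0 = 261.1
Services: 217.1 + 236.1 = 453.2
Primary income: -156.3 + 83.2 - 219.2 = -292.3
Secondary income: 166.8 - 25.4 = 141.4
Current account = 261.1 + 453.2 + (-292.3) + 141.4 = 563.4
(Excluded from the current account — financial account: inward foreign direct investment in the manufacturing sector 463.2, foreign purchases of equities on the domestic stock exchange 187.2, increase in resident deposits held at foreign banks 119.4, acquisition of a foreign subsidiary by a resident firm (outward FDI) 280.9.)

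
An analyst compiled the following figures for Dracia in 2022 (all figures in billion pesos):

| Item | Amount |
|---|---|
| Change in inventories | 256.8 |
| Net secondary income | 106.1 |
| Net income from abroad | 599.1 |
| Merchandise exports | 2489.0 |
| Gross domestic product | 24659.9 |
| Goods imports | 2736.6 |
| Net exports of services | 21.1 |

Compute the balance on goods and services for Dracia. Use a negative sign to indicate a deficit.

-226.5

Goods balance = 2489.0 - 2736.6 = -247.6
Services balance = 21.1
Trade balance (goods + services) = -247.6 + 21.1 = -226.5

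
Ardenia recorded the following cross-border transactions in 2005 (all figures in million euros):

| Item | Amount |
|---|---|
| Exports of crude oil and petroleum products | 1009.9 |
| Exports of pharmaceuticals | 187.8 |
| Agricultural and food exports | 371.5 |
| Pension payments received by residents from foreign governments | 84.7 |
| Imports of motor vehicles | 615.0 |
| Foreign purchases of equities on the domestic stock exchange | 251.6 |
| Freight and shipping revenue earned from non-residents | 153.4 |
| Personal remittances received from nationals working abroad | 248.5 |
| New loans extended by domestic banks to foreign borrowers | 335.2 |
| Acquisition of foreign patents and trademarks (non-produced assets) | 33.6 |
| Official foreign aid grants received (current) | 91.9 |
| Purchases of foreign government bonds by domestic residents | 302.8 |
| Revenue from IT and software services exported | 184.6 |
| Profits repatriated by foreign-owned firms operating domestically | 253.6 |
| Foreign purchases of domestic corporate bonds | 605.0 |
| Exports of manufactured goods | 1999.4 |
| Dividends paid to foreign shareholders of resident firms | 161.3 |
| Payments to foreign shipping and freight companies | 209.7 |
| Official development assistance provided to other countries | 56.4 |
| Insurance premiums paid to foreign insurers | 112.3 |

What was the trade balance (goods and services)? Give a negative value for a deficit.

Goods: 371.5 + 187.8 + 1009.9 - 615.0 + 1999.4 = 2953.6
Services: 153.4 - 209.7 - 112.3 + 184.6 = 16.0
Trade balance = 2953.6 + 16.0 = 2969.6
(Excluded from the trade balance — secondary income: pension payments received by residents from foreign governments 84.7, personal remittances received from nationals working abroad 248.5, official foreign aid grants received (current) 91.9, official development assistance provided to other countries 56.4; financial account: foreign purchases of equities on the domestic stock exchange 251.6, new loans extended by domestic banks to foreign borrowers 335.2, purchases of foreign government bonds by domestic residents 302.8, foreign purchases of domestic corporate bonds 605.0; capital account: acquisition of foreign patents and trademarks (non-produced assets) 33.6; primary income: profits repatriated by foreign-owned firms operating domestically 253.6, dividends paid to foreign shareholders of resident firms 161.3.)

2969.6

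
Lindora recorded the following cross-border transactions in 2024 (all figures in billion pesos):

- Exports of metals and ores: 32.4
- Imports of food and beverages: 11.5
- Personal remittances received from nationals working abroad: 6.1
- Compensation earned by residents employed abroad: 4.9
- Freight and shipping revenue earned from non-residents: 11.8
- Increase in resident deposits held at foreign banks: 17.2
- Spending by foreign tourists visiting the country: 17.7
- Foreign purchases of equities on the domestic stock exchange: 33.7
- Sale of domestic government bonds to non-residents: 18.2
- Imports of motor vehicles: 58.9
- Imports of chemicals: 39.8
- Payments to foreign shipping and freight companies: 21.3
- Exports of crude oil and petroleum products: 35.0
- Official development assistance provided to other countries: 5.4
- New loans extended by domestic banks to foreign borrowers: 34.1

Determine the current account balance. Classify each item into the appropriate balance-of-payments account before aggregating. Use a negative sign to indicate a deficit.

-29.0

Goods: 32.4 - 58.9 + 35.0 - 11.5 - 39.8 = -42.8
Services: 17.7 - 21.3 + 11.8 = 8.2
Primary income: 4.9
Secondary income: 6.1 - 5.4 = 0.7
Current account = (-42.8) + 8.2 + 4.9 + 0.7 = -29.0
(Excluded from the current account — financial account: increase in resident deposits held at foreign banks 17.2, foreign purchases of equities on the domestic stock exchange 33.7, sale of domestic government bonds to non-residents 18.2, new loans extended by domestic banks to foreign borrowers 34.1.)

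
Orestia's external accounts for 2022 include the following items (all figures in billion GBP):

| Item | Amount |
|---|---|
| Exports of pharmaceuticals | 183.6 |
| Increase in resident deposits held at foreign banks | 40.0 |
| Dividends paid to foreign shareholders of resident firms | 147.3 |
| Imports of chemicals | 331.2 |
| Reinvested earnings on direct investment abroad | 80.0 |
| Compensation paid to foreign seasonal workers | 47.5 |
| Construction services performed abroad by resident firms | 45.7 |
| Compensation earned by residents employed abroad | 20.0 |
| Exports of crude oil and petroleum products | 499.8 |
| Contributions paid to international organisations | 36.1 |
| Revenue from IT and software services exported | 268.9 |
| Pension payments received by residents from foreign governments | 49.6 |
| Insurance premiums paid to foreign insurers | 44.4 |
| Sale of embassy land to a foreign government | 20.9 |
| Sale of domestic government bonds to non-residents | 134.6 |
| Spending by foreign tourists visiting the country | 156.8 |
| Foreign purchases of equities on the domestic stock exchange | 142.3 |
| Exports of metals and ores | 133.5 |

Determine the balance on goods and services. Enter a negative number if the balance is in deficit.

912.7

Goods: -331.2 + 133.5 + 183.6 + 499.8 = 485.7
Services: -44.4 + 156.8 + 268.9 + 45.7 = 427.0
Trade balance = 485.7 + 427.0 = 912.7
(Excluded from the trade balance — financial account: increase in resident deposits held at foreign banks 40.0, sale of domestic government bonds to non-residents 134.6, foreign purchases of equities on the domestic stock exchange 142.3; primary income: dividends paid to foreign shareholders of resident firms 147.3, reinvested earnings on direct investment abroad 80.0, compensation paid to foreign seasonal workers 47.5, compensation earned by residents employed abroad 20.0; secondary income: contributions paid to international organisations 36.1, pension payments received by residents from foreign governments 49.6; capital account: sale of embassy land to a foreign government 20.9.)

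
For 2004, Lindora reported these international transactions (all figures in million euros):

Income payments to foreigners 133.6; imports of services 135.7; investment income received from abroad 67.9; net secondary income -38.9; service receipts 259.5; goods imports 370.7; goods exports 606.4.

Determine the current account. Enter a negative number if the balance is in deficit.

Goods balance = 606.4 - 370.7 = 235.7
Services balance = 259.5 - 135.7 = 123.8
Trade balance (goods + services) = 235.7 + 123.8 = 359.5
Net primary income = 67.9 - 133.6 = -65.7
Net secondary income = -38.9
Current account = 359.5 + (-65.7) + (-38.9) = 254.9

254.9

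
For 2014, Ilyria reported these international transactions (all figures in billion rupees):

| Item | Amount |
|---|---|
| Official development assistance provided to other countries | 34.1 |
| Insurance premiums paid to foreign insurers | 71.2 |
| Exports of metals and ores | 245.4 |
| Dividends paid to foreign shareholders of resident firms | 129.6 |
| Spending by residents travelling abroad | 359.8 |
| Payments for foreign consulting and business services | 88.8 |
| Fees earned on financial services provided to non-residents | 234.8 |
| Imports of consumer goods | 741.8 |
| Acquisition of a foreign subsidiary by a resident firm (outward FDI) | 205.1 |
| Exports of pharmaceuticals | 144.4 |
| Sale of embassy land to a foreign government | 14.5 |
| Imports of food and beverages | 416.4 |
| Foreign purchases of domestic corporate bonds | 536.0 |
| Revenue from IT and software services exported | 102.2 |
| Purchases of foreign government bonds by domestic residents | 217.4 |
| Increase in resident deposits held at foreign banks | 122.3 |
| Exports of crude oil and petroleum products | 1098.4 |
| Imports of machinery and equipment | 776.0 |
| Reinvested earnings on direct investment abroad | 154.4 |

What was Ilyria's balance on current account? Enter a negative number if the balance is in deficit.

Goods: 1098.4 - 741.8 + 144.4 - 776.0 - 416.4 + 245.4 = -446.0
Services: -71.2 - 88.8 + 234.8 - 359.8 + 102.2 = -182.8
Primary income: 154.4 - 129.6 = 24.8
Secondary income: -34.1
Current account = (-446.0) + (-182.8) + 24.8 + (-34.1) = -638.1
(Excluded from the current account — financial account: acquisition of a foreign subsidiary by a resident firm (outward FDI) 205.1, foreign purchases of domestic corporate bonds 536.0, purchases of foreign government bonds by domestic residents 217.4, increase in resident deposits held at foreign banks 122.3; capital account: sale of embassy land to a foreign government 14.5.)

-638.1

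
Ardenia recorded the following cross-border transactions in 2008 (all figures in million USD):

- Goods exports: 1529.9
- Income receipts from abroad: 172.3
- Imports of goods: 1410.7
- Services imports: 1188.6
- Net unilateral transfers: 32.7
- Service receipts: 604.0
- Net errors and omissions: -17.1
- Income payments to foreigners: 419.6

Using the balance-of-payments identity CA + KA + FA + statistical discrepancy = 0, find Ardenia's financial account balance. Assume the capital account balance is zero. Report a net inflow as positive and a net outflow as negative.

Goods balance = 1529.9 - 1410.7 = 119.2
Services balance = 604.0 - 1188.6 = -584.6
Trade balance (goods + services) = 119.2 + (-584.6) = -465.4
Net primary income = 172.3 - 419.6 = -247.3
Net secondary income = 32.7
Current account = -465.4 + (-247.3) + 32.7 = -680.0
Financial account = -(-680.0 + (-17.1)) = 697.1

697.1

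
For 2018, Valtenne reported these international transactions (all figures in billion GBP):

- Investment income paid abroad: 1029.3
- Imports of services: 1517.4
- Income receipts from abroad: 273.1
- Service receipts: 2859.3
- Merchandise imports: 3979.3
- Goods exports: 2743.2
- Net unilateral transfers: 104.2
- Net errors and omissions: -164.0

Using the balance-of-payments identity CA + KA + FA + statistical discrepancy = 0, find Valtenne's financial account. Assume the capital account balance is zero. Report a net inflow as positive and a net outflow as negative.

710.2

Goods balance = 2743.2 - 3979.3 = -1236.1
Services balance = 2859.3 - 1517.4 = 1341.9
Trade balance (goods + services) = -1236.1 + 1341.9 = 105.8
Net primary income = 273.1 - 1029.3 = -756.2
Net secondary income = 104.2
Current account = 105.8 + (-756.2) + 104.2 = -546.2
Financial account = -(-546.2 + (-164.0)) = 710.2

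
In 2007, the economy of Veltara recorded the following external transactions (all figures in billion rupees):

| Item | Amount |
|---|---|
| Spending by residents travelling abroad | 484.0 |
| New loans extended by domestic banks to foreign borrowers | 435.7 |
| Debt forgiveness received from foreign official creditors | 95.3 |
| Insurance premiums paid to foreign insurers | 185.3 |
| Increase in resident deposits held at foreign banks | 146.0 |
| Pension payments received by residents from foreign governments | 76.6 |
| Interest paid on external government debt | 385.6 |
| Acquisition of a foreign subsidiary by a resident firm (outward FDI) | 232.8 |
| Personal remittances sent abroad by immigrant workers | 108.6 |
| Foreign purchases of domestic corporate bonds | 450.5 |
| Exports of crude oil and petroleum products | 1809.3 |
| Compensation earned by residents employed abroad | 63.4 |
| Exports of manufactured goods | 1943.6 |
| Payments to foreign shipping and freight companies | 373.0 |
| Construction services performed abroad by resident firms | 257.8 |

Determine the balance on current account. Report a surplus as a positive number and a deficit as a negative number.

2614.2

Goods: 1943.6 + 1809.3 = 3752.9
Services: -185.3 + 257.8 - 373.0 - 484.0 = -784.5
Primary income: -385.6 + 63.4 = -322.2
Secondary income: -108.6 + 76.6 = -32.0
Current account = 3752.9 + (-784.5) + (-322.2) + (-32.0) = 2614.2
(Excluded from the current account — financial account: new loans extended by domestic banks to foreign borrowers 435.7, increase in resident deposits held at foreign banks 146.0, acquisition of a foreign subsidiary by a resident firm (outward FDI) 232.8, foreign purchases of domestic corporate bonds 450.5; capital account: debt forgiveness received from foreign official creditors 95.3.)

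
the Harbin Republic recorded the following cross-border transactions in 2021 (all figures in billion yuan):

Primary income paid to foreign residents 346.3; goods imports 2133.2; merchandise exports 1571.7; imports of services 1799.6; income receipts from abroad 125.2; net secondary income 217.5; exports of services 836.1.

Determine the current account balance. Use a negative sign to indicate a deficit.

-1528.6

Goods balance = 1571.7 - 2133.2 = -561.5
Services balance = 836.1 - 1799.6 = -963.5
Trade balance (goods + services) = -561.5 + (-963.5) = -1525.0
Net primary income = 125.2 - 346.3 = -221.1
Net secondary income = 217.5
Current account = -1525.0 + (-221.1) + 217.5 = -1528.6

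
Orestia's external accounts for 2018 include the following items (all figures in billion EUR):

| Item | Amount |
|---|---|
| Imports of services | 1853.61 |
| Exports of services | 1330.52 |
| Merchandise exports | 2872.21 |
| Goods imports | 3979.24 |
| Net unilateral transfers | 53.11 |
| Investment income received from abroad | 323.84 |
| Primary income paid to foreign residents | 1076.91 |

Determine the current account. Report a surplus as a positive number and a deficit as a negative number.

-2330.08

Goods balance = 2872.21 - 3979.24 = -1107.03
Services balance = 1330.52 - 1853.61 = -523.09
Trade balance (goods + services) = -1107.03 + (-523.09) = -1630.12
Net primary income = 323.84 - 1076.91 = -753.07
Net secondary income = 53.11
Current account = -1630.12 + (-753.07) + 53.11 = -2330.08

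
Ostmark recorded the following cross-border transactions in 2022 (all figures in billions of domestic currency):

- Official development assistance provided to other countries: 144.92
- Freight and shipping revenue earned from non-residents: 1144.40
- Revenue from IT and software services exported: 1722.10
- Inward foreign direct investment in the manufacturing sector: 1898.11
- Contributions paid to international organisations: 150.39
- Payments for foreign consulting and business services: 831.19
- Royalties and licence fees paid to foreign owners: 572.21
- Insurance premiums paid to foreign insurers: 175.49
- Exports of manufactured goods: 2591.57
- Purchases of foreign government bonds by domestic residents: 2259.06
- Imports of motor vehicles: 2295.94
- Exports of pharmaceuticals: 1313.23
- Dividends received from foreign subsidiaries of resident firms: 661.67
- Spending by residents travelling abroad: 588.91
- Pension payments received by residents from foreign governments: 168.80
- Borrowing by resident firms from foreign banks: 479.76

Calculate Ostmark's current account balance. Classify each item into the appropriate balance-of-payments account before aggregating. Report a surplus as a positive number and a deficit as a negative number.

Goods: 1313.23 + 2591.57 - 2295.94 = 1608.86
Services: -831.19 - 588.91 - 572.21 - 175.49 + 1722.10 + 1144.40 = 698.70
Primary income: 661.67
Secondary income: -144.92 + 168.80 - 150.39 = -126.51
Current account = 1608.86 + 698.70 + 661.67 + (-126.51) = 2842.72
(Excluded from the current account — financial account: inward foreign direct investment in the manufacturing sector 1898.11, purchases of foreign government bonds by domestic residents 2259.06, borrowing by resident firms from foreign banks 479.76.)

2842.72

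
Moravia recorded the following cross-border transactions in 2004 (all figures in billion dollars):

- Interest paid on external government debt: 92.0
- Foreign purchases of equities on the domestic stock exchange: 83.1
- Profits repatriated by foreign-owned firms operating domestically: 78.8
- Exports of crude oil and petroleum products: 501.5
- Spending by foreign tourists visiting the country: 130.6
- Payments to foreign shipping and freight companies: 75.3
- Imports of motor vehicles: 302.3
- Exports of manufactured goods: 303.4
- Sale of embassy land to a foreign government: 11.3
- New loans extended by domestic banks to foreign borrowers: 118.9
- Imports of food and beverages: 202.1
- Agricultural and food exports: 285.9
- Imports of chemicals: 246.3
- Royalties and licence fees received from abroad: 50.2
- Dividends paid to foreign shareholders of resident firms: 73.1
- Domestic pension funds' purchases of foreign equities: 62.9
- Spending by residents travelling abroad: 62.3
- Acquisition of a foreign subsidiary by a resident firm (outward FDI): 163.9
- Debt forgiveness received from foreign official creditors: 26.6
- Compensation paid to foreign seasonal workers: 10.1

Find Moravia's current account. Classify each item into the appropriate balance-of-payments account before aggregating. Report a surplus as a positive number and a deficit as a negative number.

129.3

Goods: -246.3 + 501.5 - 302.3 - 202.1 + 303.4 + 285.9 = 340.1
Services: -75.3 + 130.6 + 50.2 - 62.3 = 43.2
Primary income: -73.1 - 78.8 - 10.1 - 92.0 = -254.0
Current account = 340.1 + 43.2 + (-254.0) = 129.3
(Excluded from the current account — financial account: foreign purchases of equities on the domestic stock exchange 83.1, new loans extended by domestic banks to foreign borrowers 118.9, domestic pension funds' purchases of foreign equities 62.9, acquisition of a foreign subsidiary by a resident firm (outward FDI) 163.9; capital account: sale of embassy land to a foreign government 11.3, debt forgiveness received from foreign official creditors 26.6.)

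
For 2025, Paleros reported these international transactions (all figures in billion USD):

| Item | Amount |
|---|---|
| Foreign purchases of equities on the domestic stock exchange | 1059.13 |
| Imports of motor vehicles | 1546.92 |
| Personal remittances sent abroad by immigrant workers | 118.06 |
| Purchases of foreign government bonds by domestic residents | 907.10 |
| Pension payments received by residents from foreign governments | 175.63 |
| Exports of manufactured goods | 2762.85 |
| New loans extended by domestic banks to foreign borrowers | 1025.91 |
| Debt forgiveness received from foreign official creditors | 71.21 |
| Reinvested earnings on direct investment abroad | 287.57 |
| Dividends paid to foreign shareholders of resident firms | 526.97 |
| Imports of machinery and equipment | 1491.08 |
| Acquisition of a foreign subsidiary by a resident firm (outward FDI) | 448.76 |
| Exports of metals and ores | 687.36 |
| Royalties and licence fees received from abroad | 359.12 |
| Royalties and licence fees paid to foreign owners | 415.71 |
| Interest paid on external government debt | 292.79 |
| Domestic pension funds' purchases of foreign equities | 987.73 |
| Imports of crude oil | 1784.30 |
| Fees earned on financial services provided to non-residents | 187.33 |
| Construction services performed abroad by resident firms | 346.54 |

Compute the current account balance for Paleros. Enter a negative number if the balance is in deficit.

Goods: -1546.92 + 687.36 + 2762.85 - 1784.30 - 1491.08 = -1372.09
Services: -415.71 + 346.54 + 187.33 + 359.12 = 477.28
Primary income: 287.57 - 292.79 - 526.97 = -532.19
Secondary income: 175.63 - 118.06 = 57.57
Current account = (-1372.09) + 477.28 + (-532.19) + 57.57 = -1369.43
(Excluded from the current account — financial account: foreign purchases of equities on the domestic stock exchange 1059.13, purchases of foreign government bonds by domestic residents 907.10, new loans extended by domestic banks to foreign borrowers 1025.91, acquisition of a foreign subsidiary by a resident firm (outward FDI) 448.76, domestic pension funds' purchases of foreign equities 987.73; capital account: debt forgiveness received from foreign official creditors 71.21.)

-1369.43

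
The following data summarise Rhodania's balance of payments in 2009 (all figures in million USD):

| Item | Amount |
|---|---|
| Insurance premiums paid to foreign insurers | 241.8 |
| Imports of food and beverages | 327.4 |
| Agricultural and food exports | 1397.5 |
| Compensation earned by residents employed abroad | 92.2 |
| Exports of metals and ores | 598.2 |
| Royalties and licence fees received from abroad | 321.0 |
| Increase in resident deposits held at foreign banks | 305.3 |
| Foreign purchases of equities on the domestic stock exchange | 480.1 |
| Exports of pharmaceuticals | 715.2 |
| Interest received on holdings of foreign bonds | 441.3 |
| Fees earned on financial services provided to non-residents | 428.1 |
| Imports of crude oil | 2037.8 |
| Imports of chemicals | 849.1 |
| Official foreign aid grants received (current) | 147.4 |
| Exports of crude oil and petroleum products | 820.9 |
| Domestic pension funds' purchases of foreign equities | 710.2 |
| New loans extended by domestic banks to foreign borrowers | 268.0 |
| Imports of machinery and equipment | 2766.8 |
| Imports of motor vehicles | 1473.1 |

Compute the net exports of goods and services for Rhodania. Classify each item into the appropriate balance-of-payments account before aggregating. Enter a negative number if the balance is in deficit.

Goods: -849.1 - 2766.8 - 2037.8 + 1397.5 + 820.9 - 1473.1 + 598.2 - 327.4 + 715.2 = -3922.4
Services: 428.1 + 321.0 - 241.8 = 507.3
Trade balance = -3922.4 + 507.3 = -3415.1
(Excluded from the trade balance — primary income: compensation earned by residents employed abroad 92.2, interest received on holdings of foreign bonds 441.3; financial account: increase in resident deposits held at foreign banks 305.3, foreign purchases of equities on the domestic stock exchange 480.1, domestic pension funds' purchases of foreign equities 710.2, new loans extended by domestic banks to foreign borrowers 268.0; secondary income: official foreign aid grants received (current) 147.4.)

-3415.1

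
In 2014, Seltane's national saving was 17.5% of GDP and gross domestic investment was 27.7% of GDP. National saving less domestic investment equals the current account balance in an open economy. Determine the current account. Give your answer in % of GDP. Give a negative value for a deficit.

S - I = CA (net lending to the rest of the world).
CA = S - I = 17.5 - 27.7 = -10.2

-10.2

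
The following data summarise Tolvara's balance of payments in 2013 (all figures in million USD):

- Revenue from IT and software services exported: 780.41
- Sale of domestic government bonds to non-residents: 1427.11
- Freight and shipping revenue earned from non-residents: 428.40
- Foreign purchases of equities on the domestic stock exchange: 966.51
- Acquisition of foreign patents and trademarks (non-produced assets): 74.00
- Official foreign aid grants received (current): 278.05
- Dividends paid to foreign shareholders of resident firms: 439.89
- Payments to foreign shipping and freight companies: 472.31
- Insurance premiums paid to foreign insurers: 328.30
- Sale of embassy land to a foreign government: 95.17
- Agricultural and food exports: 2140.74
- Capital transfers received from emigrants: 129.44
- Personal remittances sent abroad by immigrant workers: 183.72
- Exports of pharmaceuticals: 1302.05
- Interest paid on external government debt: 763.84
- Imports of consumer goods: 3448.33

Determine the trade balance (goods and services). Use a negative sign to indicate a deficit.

Goods: 1302.05 + 2140.74 - 3448.33 = -5.54
Services: -328.30 + 780.41 - 472.31 + 428.40 = 408.20
Trade balance = -5.54 + 408.20 = 402.66
(Excluded from the trade balance — financial account: sale of domestic government bonds to non-residents 1427.11, foreign purchases of equities on the domestic stock exchange 966.51; capital account: acquisition of foreign patents and trademarks (non-produced assets) 74.00, sale of embassy land to a foreign government 95.17, capital transfers received from emigrants 129.44; secondary income: official foreign aid grants received (current) 278.05, personal remittances sent abroad by immigrant workers 183.72; primary income: dividends paid to foreign shareholders of resident firms 439.89, interest paid on external government debt 763.84.)

402.66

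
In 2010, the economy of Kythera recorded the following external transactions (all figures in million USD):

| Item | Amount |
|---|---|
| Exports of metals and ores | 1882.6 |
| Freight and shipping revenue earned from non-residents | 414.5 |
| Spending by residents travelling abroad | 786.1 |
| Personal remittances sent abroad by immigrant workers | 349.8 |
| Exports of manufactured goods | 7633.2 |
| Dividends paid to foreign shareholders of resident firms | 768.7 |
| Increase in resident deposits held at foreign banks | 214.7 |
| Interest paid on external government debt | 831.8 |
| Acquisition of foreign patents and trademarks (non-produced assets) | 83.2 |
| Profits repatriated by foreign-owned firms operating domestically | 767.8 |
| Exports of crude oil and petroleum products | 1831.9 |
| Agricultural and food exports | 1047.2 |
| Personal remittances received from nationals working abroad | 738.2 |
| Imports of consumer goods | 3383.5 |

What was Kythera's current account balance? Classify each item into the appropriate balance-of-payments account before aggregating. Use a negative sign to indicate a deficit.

Goods: 1047.2 - 3383.5 + 1831.9 + 1882.6 + 7633.2 = 9011.4
Services: 414.5 - 786.1 = -371.6
Primary income: -767.8 - 768.7 - 831.8 = -2368.3
Secondary income: 738.2 - 349.8 = 388.4
Current account = 9011.4 + (-371.6) + (-2368.3) + 388.4 = 6659.9
(Excluded from the current account — financial account: increase in resident deposits held at foreign banks 214.7; capital account: acquisition of foreign patents and trademarks (non-produced assets) 83.2.)

6659.9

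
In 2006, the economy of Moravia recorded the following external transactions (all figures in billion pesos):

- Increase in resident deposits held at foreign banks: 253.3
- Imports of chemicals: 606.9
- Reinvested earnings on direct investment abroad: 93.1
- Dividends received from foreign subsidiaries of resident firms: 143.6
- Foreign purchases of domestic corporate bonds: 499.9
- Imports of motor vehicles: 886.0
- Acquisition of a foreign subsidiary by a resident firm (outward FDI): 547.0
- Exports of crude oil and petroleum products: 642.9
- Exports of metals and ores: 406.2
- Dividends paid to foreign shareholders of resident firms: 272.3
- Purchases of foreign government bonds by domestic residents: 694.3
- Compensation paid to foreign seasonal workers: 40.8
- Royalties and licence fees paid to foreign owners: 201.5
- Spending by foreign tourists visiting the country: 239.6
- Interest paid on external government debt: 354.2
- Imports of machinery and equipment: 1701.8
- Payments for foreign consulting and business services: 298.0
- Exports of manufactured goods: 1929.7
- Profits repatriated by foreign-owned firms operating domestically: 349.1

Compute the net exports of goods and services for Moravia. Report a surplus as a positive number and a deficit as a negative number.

Goods: -1701.8 + 406.2 + 1929.7 + 642.9 - 886.0 - 606.9 = -215.9
Services: -201.5 + 239.6 - 298.0 = -259.9
Trade balance = -215.9 + (-259.9) = -475.8
(Excluded from the trade balance — financial account: increase in resident deposits held at foreign banks 253.3, foreign purchases of domestic corporate bonds 499.9, acquisition of a foreign subsidiary by a resident firm (outward FDI) 547.0, purchases of foreign government bonds by domestic residents 694.3; primary income: reinvested earnings on direct investment abroad 93.1, dividends received from foreign subsidiaries of resident firms 143.6, dividends paid to foreign shareholders of resident firms 272.3, compensation paid to foreign seasonal workers 40.8, interest paid on external government debt 354.2, profits repatriated by foreign-owned firms operating domestically 349.1.)

-475.8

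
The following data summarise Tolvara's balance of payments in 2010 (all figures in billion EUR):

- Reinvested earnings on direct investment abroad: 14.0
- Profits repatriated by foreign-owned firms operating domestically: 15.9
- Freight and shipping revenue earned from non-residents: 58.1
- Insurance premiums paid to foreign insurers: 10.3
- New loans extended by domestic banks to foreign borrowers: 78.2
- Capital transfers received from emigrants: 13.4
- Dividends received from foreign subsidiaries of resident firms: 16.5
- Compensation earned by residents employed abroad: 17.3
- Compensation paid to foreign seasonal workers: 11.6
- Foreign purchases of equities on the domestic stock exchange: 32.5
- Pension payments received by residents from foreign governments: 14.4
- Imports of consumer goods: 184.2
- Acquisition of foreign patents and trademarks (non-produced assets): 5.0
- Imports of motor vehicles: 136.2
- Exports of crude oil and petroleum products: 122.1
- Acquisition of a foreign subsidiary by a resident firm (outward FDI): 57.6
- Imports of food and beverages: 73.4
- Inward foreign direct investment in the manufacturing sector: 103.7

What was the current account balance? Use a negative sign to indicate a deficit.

Goods: -184.2 + 122.1 - 73.4 - 136.2 = -271.7
Services: 58.1 - 10.3 = 47.8
Primary income: 17.3 + 14.0 - 11.6 + 16.5 - 15.9 = 20.3
Secondary income: 14.4
Current account = (-271.7) + 47.8 + 20.3 + 14.4 = -189.2
(Excluded from the current account — financial account: new loans extended by domestic banks to foreign borrowers 78.2, foreign purchases of equities on the domestic stock exchange 32.5, acquisition of a foreign subsidiary by a resident firm (outward FDI) 57.6, inward foreign direct investment in the manufacturing sector 103.7; capital account: capital transfers received from emigrants 13.4, acquisition of foreign patents and trademarks (non-produced assets) 5.0.)

-189.2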